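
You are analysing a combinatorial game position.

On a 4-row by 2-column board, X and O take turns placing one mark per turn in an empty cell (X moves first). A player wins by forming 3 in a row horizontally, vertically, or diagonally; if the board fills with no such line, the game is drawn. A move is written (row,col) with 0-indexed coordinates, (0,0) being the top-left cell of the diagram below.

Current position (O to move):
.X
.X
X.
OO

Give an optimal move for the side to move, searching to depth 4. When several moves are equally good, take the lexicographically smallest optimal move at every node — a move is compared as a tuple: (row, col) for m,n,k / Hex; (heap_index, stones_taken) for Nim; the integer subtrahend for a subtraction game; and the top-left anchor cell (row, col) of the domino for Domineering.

O's best at [.X/.X/X./OO]: (2,1)

[.X/.X/X./OO] O move#1: (0,0):-1/OX/.X/X./OO, (1,0):-1/.X/OX/X./OO, (2,1):+0/.X/.X/XO/OO*
[.X/.X/XO/OO] X move#2: (0,0):+0/XX/.X/XO/OO*, (1,0):+0/.X/XX/XO/OO
[XX/.X/XO/OO] O move#3: (1,0):+0/XX/OX/XO/OO*
[XX/OX/XO/OO] end (terminal +0, X#4); searched .X/.X/X./OO to 4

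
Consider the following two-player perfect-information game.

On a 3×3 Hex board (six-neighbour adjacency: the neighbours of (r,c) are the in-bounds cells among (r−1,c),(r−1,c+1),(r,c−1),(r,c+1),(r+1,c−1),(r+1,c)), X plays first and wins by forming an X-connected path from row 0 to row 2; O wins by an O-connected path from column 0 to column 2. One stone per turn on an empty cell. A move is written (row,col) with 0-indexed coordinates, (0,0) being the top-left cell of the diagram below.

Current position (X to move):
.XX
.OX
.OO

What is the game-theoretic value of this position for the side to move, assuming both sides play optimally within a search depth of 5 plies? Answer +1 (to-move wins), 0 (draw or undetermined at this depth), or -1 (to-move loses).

ply 1, X at .XX/.OX/.OO | (0,0)=-1→XXX/.OX/.OO*; (1,0)=-1→.XX/XOX/.OO; (2,0)=-1→.XX/.OX/XOO
ply 2, O at XXX/.OX/.OO | (1,0)=+1→XXX/OOX/.OO*; (2,0)=+1→XXX/.OX/OOO
ply 3: XXX/OOX/.OO is terminal -1 (X); from .XX/.OX/.OO depth 5

value(.XX/.OX/.OO, X) = -1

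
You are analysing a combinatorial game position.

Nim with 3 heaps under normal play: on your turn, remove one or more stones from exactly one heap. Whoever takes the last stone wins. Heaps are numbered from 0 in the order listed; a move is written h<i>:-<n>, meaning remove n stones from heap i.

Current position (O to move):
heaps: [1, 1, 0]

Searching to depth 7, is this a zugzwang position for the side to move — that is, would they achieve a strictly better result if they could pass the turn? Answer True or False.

ply 1, O at (1,1,0) | h0:-1=-1→(0,1,0)*; h1:-1=-1→(1,0,0)
ply 2, X at (0,1,0) | h1:-1=+1→(0,0,0)*
ply 3: (0,0,0) is terminal -1 (O); from (1,1,0) depth 7
pass branch (X moves first from the same position):
  | ply 1, X at (1,1,0) | h0:-1=-1→(0,1,0)*; h1:-1=-1→(1,0,0)
  | ply 2, O at (0,1,0) | h1:-1=+1→(0,0,0)*
  | ply 3: (0,0,0) is terminal -1 (X); from (1,1,0) depth 7
O moving scores -1; O passing scores +1

zugzwang((1,1,0), O) = True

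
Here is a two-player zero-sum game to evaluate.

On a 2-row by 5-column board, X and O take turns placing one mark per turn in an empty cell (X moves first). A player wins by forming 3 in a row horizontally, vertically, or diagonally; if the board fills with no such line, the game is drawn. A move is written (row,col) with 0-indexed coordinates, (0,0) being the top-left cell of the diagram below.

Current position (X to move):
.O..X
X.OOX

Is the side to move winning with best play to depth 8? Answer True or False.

p1 X@[.O..X/X.OOX]: (0,0)[XO..X/X.OOX]-1* (0,2)[.OX.X/X.OOX]-1 (0,3)[.O.XX/X.OOX]-1 (1,1)[.O..X/XXOOX]-1
p2 O@[XO..X/X.OOX]: (0,2)[XOO.X/X.OOX]+1* (0,3)[XO.OX/X.OOX]+1 (1,1)[XO..X/XOOOX]+1
p3 X@[XOO.X/X.OOX]: (0,3)[XOOXX/X.OOX]-1* (1,1)[XOO.X/XXOOX]-1
p4 O@[XOOXX/X.OOX]: (1,1)[XOOXX/XOOOX]+1*
p5 X@[XOOXX/XOOOX] terminal -1; root [.O..X/X.OOX] d8

X winning at [.O..X/X.OOX]: False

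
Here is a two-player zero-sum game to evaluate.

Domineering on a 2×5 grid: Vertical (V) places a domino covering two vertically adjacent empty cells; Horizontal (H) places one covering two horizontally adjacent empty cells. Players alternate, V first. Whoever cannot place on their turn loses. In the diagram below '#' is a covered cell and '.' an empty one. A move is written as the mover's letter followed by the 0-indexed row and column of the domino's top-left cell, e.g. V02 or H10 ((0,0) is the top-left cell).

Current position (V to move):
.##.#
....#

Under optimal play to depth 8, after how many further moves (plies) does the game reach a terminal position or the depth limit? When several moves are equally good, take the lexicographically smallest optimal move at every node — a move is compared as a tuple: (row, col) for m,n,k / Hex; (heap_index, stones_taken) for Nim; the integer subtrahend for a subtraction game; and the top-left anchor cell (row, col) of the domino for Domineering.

[.##.#/....#] V move#1: V00:-1/###.#/#...#*, V03:-1/.####/...##
[###.#/#...#] H move#2: H11:-1/###.#/###.#, H12:+1/###.#/#.###*
[###.#/#.###] end (terminal -1, V#3); searched .##.#/....# to 8

PV length from [.##.#/....#]: 2 plies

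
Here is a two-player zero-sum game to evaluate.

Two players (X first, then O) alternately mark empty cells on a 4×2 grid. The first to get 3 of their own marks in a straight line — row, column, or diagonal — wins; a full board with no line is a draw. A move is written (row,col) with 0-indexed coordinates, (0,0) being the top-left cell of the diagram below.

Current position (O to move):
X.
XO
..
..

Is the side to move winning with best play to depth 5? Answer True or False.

[X./XO/../..] O move#1: (0,1):-1/XO/XO/../.., (2,0):+0/X./XO/O./..*, (2,1):-1/X./XO/.O/.., (3,0):-1/X./XO/../O., (3,1):-1/X./XO/../.O
[X./XO/O./..] X move#2: (0,1):+0/XX/XO/O./..*, (2,1):+0/X./XO/OX/.., (3,0):-1/X./XO/O./X., (3,1):+0/X./XO/O./.X
[XX/XO/O./..] O move#3: (2,1):+0/XX/XO/OO/..*, (3,0):+0/XX/XO/O./O., (3,1):+0/XX/XO/O./.O
[XX/XO/OO/..] X move#4: (3,0):-1/XX/XO/OO/X., (3,1):+0/XX/XO/OO/.X*
[XX/XO/OO/.X] O move#5: (3,0):+0/XX/XO/OO/OX*
[XX/XO/OO/OX] end (terminal +0, X#6); searched X./XO/../.. to 5

O winning at [X./XO/../..]: False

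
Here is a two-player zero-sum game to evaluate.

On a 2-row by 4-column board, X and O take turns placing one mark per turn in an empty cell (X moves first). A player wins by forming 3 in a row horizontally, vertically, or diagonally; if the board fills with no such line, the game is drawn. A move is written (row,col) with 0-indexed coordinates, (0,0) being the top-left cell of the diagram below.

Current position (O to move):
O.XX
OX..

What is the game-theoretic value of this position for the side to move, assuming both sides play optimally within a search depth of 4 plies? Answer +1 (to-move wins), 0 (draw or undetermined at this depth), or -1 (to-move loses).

[O.XX/OX..] O move#1: (0,1):+0/OOXX/OX..*, (1,2):-1/O.XX/OXO., (1,3):-1/O.XX/OX.O
[OOXX/OX..] X move#2: (1,2):+0/OOXX/OXX.*, (1,3):+0/OOXX/OX.X
[OOXX/OXX.] O move#3: (1,3):+0/OOXX/OXXO*
[OOXX/OXXO] end (terminal +0, X#4); searched O.XX/OX.. to 4

value(O.XX/OX.., O) = 0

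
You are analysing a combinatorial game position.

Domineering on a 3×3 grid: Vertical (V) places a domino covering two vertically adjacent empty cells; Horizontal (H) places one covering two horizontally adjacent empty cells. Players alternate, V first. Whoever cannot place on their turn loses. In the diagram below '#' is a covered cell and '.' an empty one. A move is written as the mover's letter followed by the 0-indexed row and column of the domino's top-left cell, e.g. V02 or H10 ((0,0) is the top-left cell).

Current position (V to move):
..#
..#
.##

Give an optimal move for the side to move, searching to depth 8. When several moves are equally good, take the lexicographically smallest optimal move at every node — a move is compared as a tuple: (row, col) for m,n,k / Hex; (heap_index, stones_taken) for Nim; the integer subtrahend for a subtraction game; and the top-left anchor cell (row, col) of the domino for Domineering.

ply 1, V at ..#/..#/.## | V00=+1→#.#/#.#/.##*; V01=+1→.##/.##/.##; V10=-1→..#/#.#/###
ply 2: #.#/#.#/.## is terminal -1 (H); from ..#/..#/.## depth 8

V's best at [..#/..#/.##]: V00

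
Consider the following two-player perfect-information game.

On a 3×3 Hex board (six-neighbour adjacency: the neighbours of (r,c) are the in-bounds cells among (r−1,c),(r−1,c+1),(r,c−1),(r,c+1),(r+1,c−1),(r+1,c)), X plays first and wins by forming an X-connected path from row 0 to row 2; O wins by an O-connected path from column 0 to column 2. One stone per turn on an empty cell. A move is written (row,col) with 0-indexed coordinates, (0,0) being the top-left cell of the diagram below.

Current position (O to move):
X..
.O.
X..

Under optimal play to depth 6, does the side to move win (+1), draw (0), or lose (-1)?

p1 O@[X../.O./X..]: (0,1)[XO./.O./X..]-1 (0,2)[X.O/.O./X..]-1 (1,0)[X../OO./X..]+1* (1,2)[X../.OO/X..]-1 (2,1)[X../.O./XO.]-1 (2,2)[X../.O./X.O]-1
p2 X@[X../OO./X..]: (0,1)[XX./OO./X..]-1* (0,2)[X.X/OO./X..]-1 (1,2)[X../OOX/X..]-1 (2,1)[X../OO./XX.]-1 (2,2)[X../OO./X.X]-1
p3 O@[XX./OO./X..]: (0,2)[XXO/OO./X..]+1* (1,2)[XX./OOO/X..]+1 (2,1)[XX./OO./XO.]+1 (2,2)[XX./OO./X.O]+1
p4 X@[XXO/OO./X..] terminal -1; root [X../.O./X..] d6

value(X../.O./X.., O) = +1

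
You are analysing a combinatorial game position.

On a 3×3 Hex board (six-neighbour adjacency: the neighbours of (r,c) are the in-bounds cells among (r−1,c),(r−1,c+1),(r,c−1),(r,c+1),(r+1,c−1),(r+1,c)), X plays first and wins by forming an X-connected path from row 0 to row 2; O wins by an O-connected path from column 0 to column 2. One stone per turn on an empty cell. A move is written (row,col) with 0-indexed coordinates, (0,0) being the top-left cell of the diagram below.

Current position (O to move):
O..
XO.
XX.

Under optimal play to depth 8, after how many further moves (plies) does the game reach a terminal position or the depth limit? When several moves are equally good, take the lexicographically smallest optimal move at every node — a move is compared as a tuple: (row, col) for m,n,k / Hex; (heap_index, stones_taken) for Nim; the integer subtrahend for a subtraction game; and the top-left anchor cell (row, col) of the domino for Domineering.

PV length from [O../XO./XX.]: 3 plies

[O../XO./XX.] O move#1: (0,1):+1/OO./XO./XX.*, (0,2):-1/O.O/XO./XX., (1,2):-1/O../XOO/XX., (2,2):-1/O../XO./XXO
[OO./XO./XX.] X move#2: (0,2):-1/OOX/XO./XX.*, (1,2):-1/OO./XOX/XX., (2,2):-1/OO./XO./XXX
[OOX/XO./XX.] O move#3: (1,2):+1/OOX/XOO/XX.*, (2,2):-1/OOX/XO./XXO
[OOX/XOO/XX.] end (terminal -1, X#4); searched O../XO./XX. to 8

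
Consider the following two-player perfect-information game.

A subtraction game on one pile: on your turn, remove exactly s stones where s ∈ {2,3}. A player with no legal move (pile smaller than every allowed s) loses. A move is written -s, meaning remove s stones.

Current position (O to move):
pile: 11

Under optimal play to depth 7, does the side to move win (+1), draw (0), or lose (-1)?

value(11, O) = -1

[11] O move#1: -2:-1/9*, -3:-1/8
[9] X move#2: -2:-1/7, -3:+1/6*
[6] O move#3: -2:-1/4*, -3:-1/3
[4] X move#4: -2:-1/2, -3:+1/1*
[1] end (terminal -1, O#5); searched 11 to 7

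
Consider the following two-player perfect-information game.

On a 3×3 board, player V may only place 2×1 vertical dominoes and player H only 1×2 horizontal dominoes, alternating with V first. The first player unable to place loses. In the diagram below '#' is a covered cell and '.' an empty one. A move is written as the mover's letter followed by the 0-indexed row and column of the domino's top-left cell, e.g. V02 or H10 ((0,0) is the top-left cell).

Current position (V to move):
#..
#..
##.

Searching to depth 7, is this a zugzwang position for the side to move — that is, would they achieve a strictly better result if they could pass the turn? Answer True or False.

ply 1, V at #../#../##. | V01=+1→##./##./##.*; V02=+1→#.#/#.#/##.; V12=-1→#../#.#/###
ply 2: ##./##./##. is terminal -1 (H); from #../#../##. depth 7
if V skipped the turn, H would face:
~ ply 1, H at #../#../##. | H01=-1→###/#../##.; H11=+1→#../###/##.*
~ ply 2: #../###/##. is terminal -1 (V); from #../#../##. depth 7
compare (V): move=+1 vs pass=-1

zugzwang(#../#../##., V) = False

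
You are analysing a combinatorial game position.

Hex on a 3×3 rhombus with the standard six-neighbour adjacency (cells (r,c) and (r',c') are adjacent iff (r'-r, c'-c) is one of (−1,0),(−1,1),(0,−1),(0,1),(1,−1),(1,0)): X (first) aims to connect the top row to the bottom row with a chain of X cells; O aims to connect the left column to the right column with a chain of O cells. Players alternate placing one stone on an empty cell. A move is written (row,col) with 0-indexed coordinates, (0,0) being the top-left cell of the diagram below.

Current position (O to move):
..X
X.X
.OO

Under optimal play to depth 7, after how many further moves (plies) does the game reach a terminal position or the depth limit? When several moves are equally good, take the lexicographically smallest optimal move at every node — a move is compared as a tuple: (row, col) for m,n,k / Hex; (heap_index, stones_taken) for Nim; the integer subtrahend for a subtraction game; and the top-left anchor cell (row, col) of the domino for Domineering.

PV length from [..X/X.X/.OO]: 1 ply

[..X/X.X/.OO] O move#1: (0,0):-1/O.X/X.X/.OO, (0,1):-1/.OX/X.X/.OO, (1,1):-1/..X/XOX/.OO, (2,0):+1/..X/X.X/OOO*
[..X/X.X/OOO] end (terminal -1, X#2); searched ..X/X.X/.OO to 7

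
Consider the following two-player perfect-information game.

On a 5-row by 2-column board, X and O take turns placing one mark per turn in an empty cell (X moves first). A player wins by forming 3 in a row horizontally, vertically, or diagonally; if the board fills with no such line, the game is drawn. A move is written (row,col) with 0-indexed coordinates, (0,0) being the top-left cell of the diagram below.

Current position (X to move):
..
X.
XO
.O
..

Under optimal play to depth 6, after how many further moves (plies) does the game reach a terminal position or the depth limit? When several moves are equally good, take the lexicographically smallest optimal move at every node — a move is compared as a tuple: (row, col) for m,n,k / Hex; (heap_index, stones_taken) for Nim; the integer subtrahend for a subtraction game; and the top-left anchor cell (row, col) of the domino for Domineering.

PV length from [../X./XO/.O/..]: 1 ply

[../X./XO/.O/..] X move#1: (0,0):+1/X./X./XO/.O/..*, (0,1):-1/.X/X./XO/.O/.., (1,1):-1/../XX/XO/.O/.., (3,0):+1/../X./XO/XO/.., (4,0):-1/../X./XO/.O/X., (4,1):-1/../X./XO/.O/.X
[X./X./XO/.O/..] end (terminal -1, O#2); searched ../X./XO/.O/.. to 6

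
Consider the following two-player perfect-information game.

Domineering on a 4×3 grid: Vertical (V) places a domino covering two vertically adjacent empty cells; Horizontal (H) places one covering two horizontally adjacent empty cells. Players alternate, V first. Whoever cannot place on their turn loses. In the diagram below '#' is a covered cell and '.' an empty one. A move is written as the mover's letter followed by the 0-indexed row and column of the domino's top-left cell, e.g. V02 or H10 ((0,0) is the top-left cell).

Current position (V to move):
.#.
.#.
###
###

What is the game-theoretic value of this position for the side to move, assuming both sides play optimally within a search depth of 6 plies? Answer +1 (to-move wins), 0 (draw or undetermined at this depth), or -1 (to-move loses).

ply 1, V at .#./.#./###/### | V00=+1→##./##./###/###*; V02=+1→.##/.##/###/###
ply 2: ##./##./###/### is terminal -1 (H); from .#./.#./###/### depth 6

value(.#./.#./###/###, V) = +1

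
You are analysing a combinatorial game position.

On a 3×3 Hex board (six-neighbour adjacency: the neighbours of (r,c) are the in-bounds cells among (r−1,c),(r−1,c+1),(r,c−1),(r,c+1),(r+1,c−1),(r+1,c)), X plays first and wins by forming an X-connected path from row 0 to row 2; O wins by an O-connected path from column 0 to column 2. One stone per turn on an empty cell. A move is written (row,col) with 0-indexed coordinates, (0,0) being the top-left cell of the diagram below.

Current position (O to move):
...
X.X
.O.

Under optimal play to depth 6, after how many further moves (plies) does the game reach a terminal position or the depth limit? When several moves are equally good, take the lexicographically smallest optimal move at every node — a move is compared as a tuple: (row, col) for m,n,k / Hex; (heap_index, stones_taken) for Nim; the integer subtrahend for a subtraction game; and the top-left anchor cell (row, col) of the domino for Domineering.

PV length from [.../X.X/.O.]: 6 plies

ply 1, O at .../X.X/.O. | (0,0)=-1→O../X.X/.O.*; (0,1)=-1→.O./X.X/.O.; (0,2)=-1→..O/X.X/.O.; (1,1)=-1→.../XOX/.O.; (2,0)=-1→.../X.X/OO.; (2,2)=-1→.../X.X/.OO
ply 2, X at O../X.X/.O. | (0,1)=+1→OX./X.X/.O.*; (0,2)=+1→O.X/X.X/.O.; (1,1)=+1→O../XXX/.O.; (2,0)=+1→O../X.X/XO.; (2,2)=+1→O../X.X/.OX
ply 3, O at OX./X.X/.O. | (0,2)=-1→OXO/X.X/.O.*; (1,1)=-1→OX./XOX/.O.; (2,0)=-1→OX./X.X/OO.; (2,2)=-1→OX./X.X/.OO
ply 4, X at OXO/X.X/.O. | (1,1)=+1→OXO/XXX/.O.*; (2,0)=+1→OXO/X.X/XO.; (2,2)=+1→OXO/X.X/.OX
ply 5, O at OXO/XXX/.O. | (2,0)=-1→OXO/XXX/OO.*; (2,2)=-1→OXO/XXX/.OO
ply 6, X at OXO/XXX/OO. | (2,2)=+1→OXO/XXX/OOX*
ply 7: OXO/XXX/OOX is terminal -1 (O); from .../X.X/.O. depth 6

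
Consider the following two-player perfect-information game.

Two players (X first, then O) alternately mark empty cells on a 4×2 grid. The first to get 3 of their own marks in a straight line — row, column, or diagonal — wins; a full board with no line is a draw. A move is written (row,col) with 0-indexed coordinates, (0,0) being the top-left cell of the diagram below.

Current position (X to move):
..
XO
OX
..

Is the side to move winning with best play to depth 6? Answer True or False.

X winning at [../XO/OX/..]: False

[../XO/OX/..] X move#1: (0,0):+0/X./XO/OX/..*, (0,1):+0/.X/XO/OX/.., (3,0):+0/../XO/OX/X., (3,1):+0/../XO/OX/.X
[X./XO/OX/..] O move#2: (0,1):+0/XO/XO/OX/..*, (3,0):+0/X./XO/OX/O., (3,1):+0/X./XO/OX/.O
[XO/XO/OX/..] X move#3: (3,0):+0/XO/XO/OX/X.*, (3,1):+0/XO/XO/OX/.X
[XO/XO/OX/X.] O move#4: (3,1):+0/XO/XO/OX/XO*
[XO/XO/OX/XO] end (terminal +0, X#5); searched ../XO/OX/.. to 6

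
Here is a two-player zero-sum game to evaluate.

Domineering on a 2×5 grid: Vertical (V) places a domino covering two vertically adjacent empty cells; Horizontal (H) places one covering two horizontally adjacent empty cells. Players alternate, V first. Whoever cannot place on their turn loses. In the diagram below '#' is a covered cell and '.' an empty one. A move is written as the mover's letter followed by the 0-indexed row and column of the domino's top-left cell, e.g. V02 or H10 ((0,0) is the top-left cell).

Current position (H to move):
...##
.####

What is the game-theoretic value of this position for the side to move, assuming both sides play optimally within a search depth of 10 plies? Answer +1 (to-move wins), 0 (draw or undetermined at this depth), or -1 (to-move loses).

p1 H@[...##/.####]: H00[##.##/.####]+1* H01[.####/.####]-1
p2 V@[##.##/.####] terminal -1; root [...##/.####] d10

value(...##/.####, H) = +1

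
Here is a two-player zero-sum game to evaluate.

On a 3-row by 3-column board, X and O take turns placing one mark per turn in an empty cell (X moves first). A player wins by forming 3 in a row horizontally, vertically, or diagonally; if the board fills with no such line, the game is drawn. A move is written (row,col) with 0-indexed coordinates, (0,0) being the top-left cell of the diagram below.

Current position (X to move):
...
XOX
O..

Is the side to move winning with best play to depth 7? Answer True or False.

[.../XOX/O..] X move#1: (0,0):-1/X../XOX/O..*, (0,1):-1/.X./XOX/O.., (0,2):-1/..X/XOX/O.., (2,1):-1/.../XOX/OX., (2,2):-1/.../XOX/O.X
[X../XOX/O..] O move#2: (0,1):+1/XO./XOX/O..*, (0,2):+1/X.O/XOX/O.., (2,1):+1/X../XOX/OO., (2,2):+1/X../XOX/O.O
[XO./XOX/O..] X move#3: (0,2):-1/XOX/XOX/O..*, (2,1):-1/XO./XOX/OX., (2,2):-1/XO./XOX/O.X
[XOX/XOX/O..] O move#4: (2,1):+1/XOX/XOX/OO.*, (2,2):+0/XOX/XOX/O.O
[XOX/XOX/OO.] end (terminal -1, X#5); searched .../XOX/O.. to 7

X winning at [.../XOX/O..]: False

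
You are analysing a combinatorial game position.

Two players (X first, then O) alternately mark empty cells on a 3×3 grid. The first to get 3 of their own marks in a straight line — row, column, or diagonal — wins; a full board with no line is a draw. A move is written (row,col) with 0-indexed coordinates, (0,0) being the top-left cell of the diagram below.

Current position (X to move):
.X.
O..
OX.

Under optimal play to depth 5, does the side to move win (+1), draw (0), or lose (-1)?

[.X./O../OX.] X move#1: (0,0):+1/XX./O../OX.*, (0,2):-1/.XX/O../OX., (1,1):+1/.X./OX./OX., (1,2):-1/.X./O.X/OX., (2,2):-1/.X./O../OXX
[XX./O../OX.] O move#2: (0,2):-1/XXO/O../OX.*, (1,1):-1/XX./OO./OX., (1,2):-1/XX./O.O/OX., (2,2):-1/XX./O../OXO
[XXO/O../OX.] X move#3: (1,1):+1/XXO/OX./OX.*, (1,2):-1/XXO/O.X/OX., (2,2):-1/XXO/O../OXX
[XXO/OX./OX.] end (terminal -1, O#4); searched .X./O../OX. to 5

value(.X./O../OX., X) = +1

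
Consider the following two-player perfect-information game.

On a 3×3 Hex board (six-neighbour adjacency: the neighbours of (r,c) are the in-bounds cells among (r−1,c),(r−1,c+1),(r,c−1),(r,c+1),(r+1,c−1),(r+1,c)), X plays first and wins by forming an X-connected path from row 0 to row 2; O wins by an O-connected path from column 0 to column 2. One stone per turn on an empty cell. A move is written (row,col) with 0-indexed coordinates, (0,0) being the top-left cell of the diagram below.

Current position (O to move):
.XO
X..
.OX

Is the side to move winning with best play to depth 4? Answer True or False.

O winning at [.XO/X../.OX]: True

p1 O@[.XO/X../.OX]: (0,0)[OXO/X../.OX]-1 (1,1)[.XO/XO./.OX]-1 (1,2)[.XO/X.O/.OX]-1 (2,0)[.XO/X../OOX]+1*
p2 X@[.XO/X../OOX]: (0,0)[XXO/X../OOX]-1* (1,1)[.XO/XX./OOX]-1 (1,2)[.XO/X.X/OOX]-1
p3 O@[XXO/X../OOX]: (1,1)[XXO/XO./OOX]+1* (1,2)[XXO/X.O/OOX]+1
p4 X@[XXO/XO./OOX] terminal -1; root [.XO/X../.OX] d4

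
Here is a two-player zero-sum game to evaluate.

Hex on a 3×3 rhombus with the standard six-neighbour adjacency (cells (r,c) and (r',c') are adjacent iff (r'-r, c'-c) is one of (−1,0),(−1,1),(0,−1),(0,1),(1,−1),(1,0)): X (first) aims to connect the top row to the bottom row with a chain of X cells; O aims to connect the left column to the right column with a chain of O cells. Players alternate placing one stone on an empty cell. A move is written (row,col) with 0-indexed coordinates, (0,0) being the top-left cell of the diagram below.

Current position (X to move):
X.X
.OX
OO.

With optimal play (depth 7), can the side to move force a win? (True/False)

X winning at [X.X/.OX/OO.]: True

ply 1, X at X.X/.OX/OO. | (0,1)=-1→XXX/.OX/OO.; (1,0)=-1→X.X/XOX/OO.; (2,2)=+1→X.X/.OX/OOX*
ply 2: X.X/.OX/OOX is terminal -1 (O); from X.X/.OX/OO. depth 7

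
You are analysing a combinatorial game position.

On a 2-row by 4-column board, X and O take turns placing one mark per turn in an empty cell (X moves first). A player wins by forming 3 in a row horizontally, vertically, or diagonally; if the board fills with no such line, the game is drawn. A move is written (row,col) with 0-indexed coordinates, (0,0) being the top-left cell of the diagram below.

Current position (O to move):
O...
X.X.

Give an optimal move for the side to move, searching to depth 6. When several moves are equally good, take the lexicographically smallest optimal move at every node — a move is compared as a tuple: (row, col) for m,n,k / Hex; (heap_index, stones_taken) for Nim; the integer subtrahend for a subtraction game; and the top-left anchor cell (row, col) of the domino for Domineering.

[O.../X.X.] O move#1: (0,1):-1/OO../X.X., (0,2):-1/O.O./X.X., (0,3):-1/O..O/X.X., (1,1):+0/O.../XOX.*, (1,3):-1/O.../X.XO
[O.../XOX.] X move#2: (0,1):+0/OX../XOX.*, (0,2):+0/O.X./XOX., (0,3):+0/O..X/XOX., (1,3):+0/O.../XOXX
[OX../XOX.] O move#3: (0,2):+0/OXO./XOX.*, (0,3):+0/OX.O/XOX., (1,3):+0/OX../XOXO
[OXO./XOX.] X move#4: (0,3):+0/OXOX/XOX.*, (1,3):+0/OXO./XOXX
[OXOX/XOX.] O move#5: (1,3):+0/OXOX/XOXO*
[OXOX/XOXO] end (terminal +0, X#6); searched O.../X.X. to 6

O's best at [O.../X.X.]: (1,1)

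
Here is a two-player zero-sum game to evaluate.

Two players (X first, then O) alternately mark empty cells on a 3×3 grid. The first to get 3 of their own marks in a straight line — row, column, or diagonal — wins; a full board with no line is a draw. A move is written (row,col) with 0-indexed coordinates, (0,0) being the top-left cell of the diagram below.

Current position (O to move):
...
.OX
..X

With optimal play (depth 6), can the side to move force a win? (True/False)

O winning at [.../.OX/..X]: False

[.../.OX/..X] O move#1: (0,0):-1/O../.OX/..X, (0,1):-1/.O./.OX/..X, (0,2):+0/..O/.OX/..X*, (1,0):-1/.../OOX/..X, (2,0):-1/.../.OX/O.X, (2,1):-1/.../.OX/.OX
[..O/.OX/..X] X move#2: (0,0):-1/X.O/.OX/..X, (0,1):-1/.XO/.OX/..X, (1,0):-1/..O/XOX/..X, (2,0):+0/..O/.OX/X.X*, (2,1):-1/..O/.OX/.XX
[..O/.OX/X.X] O move#3: (0,0):-1/O.O/.OX/X.X, (0,1):-1/.OO/.OX/X.X, (1,0):-1/..O/OOX/X.X, (2,1):+0/..O/.OX/XOX*
[..O/.OX/XOX] X move#4: (0,0):-1/X.O/.OX/XOX, (0,1):+0/.XO/.OX/XOX*, (1,0):-1/..O/XOX/XOX
[.XO/.OX/XOX] O move#5: (0,0):+0/OXO/.OX/XOX*, (1,0):+0/.XO/OOX/XOX
[OXO/.OX/XOX] X move#6: (1,0):+0/OXO/XOX/XOX*
[OXO/XOX/XOX] end (terminal +0, O#7); searched .../.OX/..X to 6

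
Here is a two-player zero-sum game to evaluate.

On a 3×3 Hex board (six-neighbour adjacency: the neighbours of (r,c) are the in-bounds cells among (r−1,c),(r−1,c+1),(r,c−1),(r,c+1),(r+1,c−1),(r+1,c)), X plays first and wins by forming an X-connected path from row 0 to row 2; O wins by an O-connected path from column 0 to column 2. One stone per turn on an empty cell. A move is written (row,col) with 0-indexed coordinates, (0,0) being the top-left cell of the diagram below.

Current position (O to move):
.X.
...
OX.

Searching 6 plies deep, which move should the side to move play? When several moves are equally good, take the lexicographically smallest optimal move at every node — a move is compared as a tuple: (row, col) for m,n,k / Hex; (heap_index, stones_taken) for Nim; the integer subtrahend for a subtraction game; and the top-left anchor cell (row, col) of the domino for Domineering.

O's best at [.X./.../OX.]: (1,1)

ply 1, O at .X./.../OX. | (0,0)=-1→OX./.../OX.; (0,2)=-1→.XO/.../OX.; (1,0)=-1→.X./O../OX.; (1,1)=+1→.X./.O./OX.*; (1,2)=-1→.X./..O/OX.; (2,2)=-1→.X./.../OXO
ply 2, X at .X./.O./OX. | (0,0)=-1→XX./.O./OX.*; (0,2)=-1→.XX/.O./OX.; (1,0)=-1→.X./XO./OX.; (1,2)=-1→.X./.OX/OX.; (2,2)=-1→.X./.O./OXX
ply 3, O at XX./.O./OX. | (0,2)=+1→XXO/.O./OX.*; (1,0)=+1→XX./OO./OX.; (1,2)=+1→XX./.OO/OX.; (2,2)=+1→XX./.O./OXO
ply 4: XXO/.O./OX. is terminal -1 (X); from .X./.../OX. depth 6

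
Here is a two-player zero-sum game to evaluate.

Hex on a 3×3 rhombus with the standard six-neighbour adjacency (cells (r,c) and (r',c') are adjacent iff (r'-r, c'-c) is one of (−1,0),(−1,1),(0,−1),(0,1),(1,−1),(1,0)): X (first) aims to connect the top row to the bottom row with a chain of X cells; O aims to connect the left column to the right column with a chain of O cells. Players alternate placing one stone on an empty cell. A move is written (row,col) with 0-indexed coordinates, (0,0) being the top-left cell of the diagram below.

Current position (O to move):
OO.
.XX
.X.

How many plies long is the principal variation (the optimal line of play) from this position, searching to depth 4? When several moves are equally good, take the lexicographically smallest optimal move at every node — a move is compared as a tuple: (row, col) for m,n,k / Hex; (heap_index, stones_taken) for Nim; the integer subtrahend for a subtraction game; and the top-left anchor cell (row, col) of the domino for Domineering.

PV length from [OO./.XX/.X.]: 1 ply

ply 1, O at OO./.XX/.X. | (0,2)=+1→OOO/.XX/.X.*; (1,0)=-1→OO./OXX/.X.; (2,0)=-1→OO./.XX/OX.; (2,2)=-1→OO./.XX/.XO
ply 2: OOO/.XX/.X. is terminal -1 (X); from OO./.XX/.X. depth 4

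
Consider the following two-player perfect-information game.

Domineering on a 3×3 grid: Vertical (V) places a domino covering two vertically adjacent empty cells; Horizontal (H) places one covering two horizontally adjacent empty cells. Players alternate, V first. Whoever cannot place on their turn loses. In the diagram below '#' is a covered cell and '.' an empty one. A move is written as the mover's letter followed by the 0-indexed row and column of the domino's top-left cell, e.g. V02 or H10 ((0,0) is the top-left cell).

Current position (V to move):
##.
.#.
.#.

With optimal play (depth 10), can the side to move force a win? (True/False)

p1 V@[##./.#./.#.]: V02[###/.##/.#.]+1* V10[##./##./##.]+1 V12[##./.##/.##]+1
p2 H@[###/.##/.#.] terminal -1; root [##./.#./.#.] d10

V winning at [##./.#./.#.]: True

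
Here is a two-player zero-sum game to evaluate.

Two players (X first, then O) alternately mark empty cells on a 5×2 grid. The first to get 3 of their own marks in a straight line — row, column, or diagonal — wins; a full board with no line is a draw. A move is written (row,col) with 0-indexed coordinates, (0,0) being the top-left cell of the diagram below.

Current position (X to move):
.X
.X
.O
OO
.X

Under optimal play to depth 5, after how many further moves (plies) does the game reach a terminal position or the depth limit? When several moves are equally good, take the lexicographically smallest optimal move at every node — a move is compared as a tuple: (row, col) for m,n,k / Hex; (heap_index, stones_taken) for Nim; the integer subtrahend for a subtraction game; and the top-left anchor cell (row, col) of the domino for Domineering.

[.X/.X/.O/OO/.X] X move#1: (0,0):-1/XX/.X/.O/OO/.X, (1,0):+0/.X/XX/.O/OO/.X*, (2,0):+0/.X/.X/XO/OO/.X, (4,0):+0/.X/.X/.O/OO/XX
[.X/XX/.O/OO/.X] O move#2: (0,0):+0/OX/XX/.O/OO/.X*, (2,0):+0/.X/XX/OO/OO/.X, (4,0):+0/.X/XX/.O/OO/OX
[OX/XX/.O/OO/.X] X move#3: (2,0):+0/OX/XX/XO/OO/.X*, (4,0):+0/OX/XX/.O/OO/XX
[OX/XX/XO/OO/.X] O move#4: (4,0):+0/OX/XX/XO/OO/OX*
[OX/XX/XO/OO/OX] end (terminal +0, X#5); searched .X/.X/.O/OO/.X to 5

PV length from [.X/.X/.O/OO/.X]: 4 plies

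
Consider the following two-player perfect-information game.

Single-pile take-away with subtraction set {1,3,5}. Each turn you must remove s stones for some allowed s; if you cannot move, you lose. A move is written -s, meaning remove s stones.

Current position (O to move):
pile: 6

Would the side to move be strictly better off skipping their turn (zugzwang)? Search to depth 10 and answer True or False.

zugzwang(6, O) = True

[6] O move#1: -1:-1/5*, -3:-1/3, -5:-1/1
[5] X move#2: -1:+1/4*, -3:+1/2, -5:+1/0
[4] O move#3: -1:-1/3*, -3:-1/1
[3] X move#4: -1:+1/2*, -3:+1/0
[2] O move#5: -1:-1/1*
[1] X move#6: -1:+1/0*
[0] end (terminal -1, O#7); searched 6 to 10
if O skipped the turn, X would face:
~ [6] X move#1: -1:-1/5*, -3:-1/3, -5:-1/1
~ [5] O move#2: -1:+1/4*, -3:+1/2, -5:+1/0
~ [4] X move#3: -1:-1/3*, -3:-1/1
~ [3] O move#4: -1:+1/2*, -3:+1/0
~ [2] X move#5: -1:-1/1*
~ [1] O move#6: -1:+1/0*
~ [0] end (terminal -1, X#7); searched 6 to 10
compare (O): move=-1 vs pass=+1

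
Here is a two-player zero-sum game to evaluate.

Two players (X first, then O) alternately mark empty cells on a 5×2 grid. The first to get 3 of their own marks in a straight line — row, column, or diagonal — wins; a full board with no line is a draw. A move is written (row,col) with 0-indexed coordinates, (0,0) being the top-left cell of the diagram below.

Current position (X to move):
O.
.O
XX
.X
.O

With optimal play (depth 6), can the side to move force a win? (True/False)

X winning at [O./.O/XX/.X/.O]: True

p1 X@[O./.O/XX/.X/.O]: (0,1)[OX/.O/XX/.X/.O]+0 (1,0)[O./XO/XX/.X/.O]+0 (3,0)[O./.O/XX/XX/.O]+1* (4,0)[O./.O/XX/.X/XO]+0
p2 O@[O./.O/XX/XX/.O]: (0,1)[OO/.O/XX/XX/.O]-1* (1,0)[O./OO/XX/XX/.O]-1 (4,0)[O./.O/XX/XX/OO]-1
p3 X@[OO/.O/XX/XX/.O]: (1,0)[OO/XO/XX/XX/.O]+1* (4,0)[OO/.O/XX/XX/XO]+1
p4 O@[OO/XO/XX/XX/.O] terminal -1; root [O./.O/XX/.X/.O] d6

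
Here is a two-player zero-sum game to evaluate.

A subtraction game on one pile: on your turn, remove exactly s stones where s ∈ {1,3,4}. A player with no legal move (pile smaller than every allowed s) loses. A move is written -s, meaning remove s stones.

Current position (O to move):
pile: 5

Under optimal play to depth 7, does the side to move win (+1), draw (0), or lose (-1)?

value(5, O) = +1

p1 O@[5]: -1[4]-1 -3[2]+1* -4[1]-1
p2 X@[2]: -1[1]-1*
p3 O@[1]: -1[0]+1*
p4 X@[0] terminal -1; root [5] d7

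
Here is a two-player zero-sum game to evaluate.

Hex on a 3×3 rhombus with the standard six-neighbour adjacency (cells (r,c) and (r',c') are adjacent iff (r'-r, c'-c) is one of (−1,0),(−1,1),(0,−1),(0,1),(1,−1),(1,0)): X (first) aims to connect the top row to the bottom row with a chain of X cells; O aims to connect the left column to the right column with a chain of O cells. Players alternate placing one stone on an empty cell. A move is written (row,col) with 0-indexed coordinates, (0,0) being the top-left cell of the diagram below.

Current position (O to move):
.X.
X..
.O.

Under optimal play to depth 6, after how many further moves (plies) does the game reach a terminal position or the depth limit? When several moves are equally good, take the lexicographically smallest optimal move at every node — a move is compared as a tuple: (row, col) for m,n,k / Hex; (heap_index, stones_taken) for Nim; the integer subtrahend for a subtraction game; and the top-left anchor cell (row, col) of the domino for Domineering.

[.X./X../.O.] O move#1: (0,0):-1/OX./X../.O., (0,2):-1/.XO/X../.O., (1,1):-1/.X./XO./.O., (1,2):-1/.X./X.O/.O., (2,0):+1/.X./X../OO.*, (2,2):-1/.X./X../.OO
[.X./X../OO.] X move#2: (0,0):-1/XX./X../OO.*, (0,2):-1/.XX/X../OO., (1,1):-1/.X./XX./OO., (1,2):-1/.X./X.X/OO., (2,2):-1/.X./X../OOX
[XX./X../OO.] O move#3: (0,2):+1/XXO/X../OO.*, (1,1):+1/XX./XO./OO., (1,2):+1/XX./X.O/OO., (2,2):+1/XX./X../OOO
[XXO/X../OO.] X move#4: (1,1):-1/XXO/XX./OO.*, (1,2):-1/XXO/X.X/OO., (2,2):-1/XXO/X../OOX
[XXO/XX./OO.] O move#5: (1,2):+1/XXO/XXO/OO.*, (2,2):+1/XXO/XX./OOO
[XXO/XXO/OO.] end (terminal -1, X#6); searched .X./X../.O. to 6

PV length from [.X./X../.O.]: 5 plies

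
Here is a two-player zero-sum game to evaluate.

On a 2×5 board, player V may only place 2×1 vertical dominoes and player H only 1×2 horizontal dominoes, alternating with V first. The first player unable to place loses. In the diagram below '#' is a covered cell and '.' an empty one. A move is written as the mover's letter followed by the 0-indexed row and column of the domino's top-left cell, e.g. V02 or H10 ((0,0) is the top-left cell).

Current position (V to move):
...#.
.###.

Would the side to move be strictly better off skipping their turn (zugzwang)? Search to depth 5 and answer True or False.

p1 V@[...#./.###.]: V00[#..#./####.]+1* V04[...##/.####]-1
p2 H@[#..#./####.]: H01[####./####.]-1*
p3 V@[####./####.]: V04[#####/#####]+1*
p4 H@[#####/#####] terminal -1; root [...#./.###.] d5
if V skipped the turn, H would face:
~ p1 H@[...#./.###.]: H00[##.#./.###.]-1* H01[.###./.###.]-1
~ p2 V@[##.#./.###.]: V04[##.##/.####]+1*
~ p3 H@[##.##/.####] terminal -1; root [...#./.###.] d5
compare (V): move=+1 vs pass=+1

zugzwang(...#./.###., V) = False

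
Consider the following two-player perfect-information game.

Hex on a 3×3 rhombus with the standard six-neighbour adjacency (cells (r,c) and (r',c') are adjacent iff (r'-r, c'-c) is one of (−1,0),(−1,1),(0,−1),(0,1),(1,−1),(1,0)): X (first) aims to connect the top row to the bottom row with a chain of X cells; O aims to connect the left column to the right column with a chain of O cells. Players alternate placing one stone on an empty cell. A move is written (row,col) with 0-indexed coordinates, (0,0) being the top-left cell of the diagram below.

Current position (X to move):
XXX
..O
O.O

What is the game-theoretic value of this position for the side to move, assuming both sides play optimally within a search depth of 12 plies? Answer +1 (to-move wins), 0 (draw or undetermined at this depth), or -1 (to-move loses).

[XXX/..O/O.O] X move#1: (1,0):-1/XXX/X.O/O.O*, (1,1):-1/XXX/.XO/O.O, (2,1):-1/XXX/..O/OXO
[XXX/X.O/O.O] O move#2: (1,1):+1/XXX/XOO/O.O*, (2,1):+1/XXX/X.O/OOO
[XXX/XOO/O.O] end (terminal -1, X#3); searched XXX/..O/O.O to 12

value(XXX/..O/O.O, X) = -1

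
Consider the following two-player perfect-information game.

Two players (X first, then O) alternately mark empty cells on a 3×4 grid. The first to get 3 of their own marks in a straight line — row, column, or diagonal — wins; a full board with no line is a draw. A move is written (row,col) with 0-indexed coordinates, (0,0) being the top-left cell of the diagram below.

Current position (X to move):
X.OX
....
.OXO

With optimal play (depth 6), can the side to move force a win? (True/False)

X winning at [X.OX/..../.OXO]: True

[X.OX/..../.OXO] X move#1: (0,1):+0/XXOX/..../.OXO, (1,0):+1/X.OX/X.../.OXO*, (1,1):+1/X.OX/.X../.OXO, (1,2):-1/X.OX/..X./.OXO, (1,3):-1/X.OX/...X/.OXO, (2,0):+1/X.OX/..../XOXO
[X.OX/X.../.OXO] O move#2: (0,1):-1/XOOX/X.../.OXO*, (1,1):-1/X.OX/XO../.OXO, (1,2):-1/X.OX/X.O./.OXO, (1,3):-1/X.OX/X..O/.OXO, (2,0):-1/X.OX/X.../OOXO
[XOOX/X.../.OXO] X move#3: (1,1):+1/XOOX/XX../.OXO*, (1,2):-1/XOOX/X.X./.OXO, (1,3):-1/XOOX/X..X/.OXO, (2,0):+1/XOOX/X.../XOXO
[XOOX/XX../.OXO] end (terminal -1, O#4); searched X.OX/..../.OXO to 6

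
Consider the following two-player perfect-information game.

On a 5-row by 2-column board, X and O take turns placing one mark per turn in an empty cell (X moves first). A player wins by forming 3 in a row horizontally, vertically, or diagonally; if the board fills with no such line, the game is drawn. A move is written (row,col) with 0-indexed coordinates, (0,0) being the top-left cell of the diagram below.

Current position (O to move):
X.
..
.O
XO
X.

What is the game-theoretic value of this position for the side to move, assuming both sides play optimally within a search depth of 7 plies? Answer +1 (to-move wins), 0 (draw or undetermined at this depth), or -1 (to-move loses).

p1 O@[X./../.O/XO/X.]: (0,1)[XO/../.O/XO/X.]-1 (1,0)[X./O./.O/XO/X.]-1 (1,1)[X./.O/.O/XO/X.]+1* (2,0)[X./../OO/XO/X.]+1 (4,1)[X./../.O/XO/XO]+1
p2 X@[X./.O/.O/XO/X.] terminal -1; root [X./../.O/XO/X.] d7

value(X./../.O/XO/X., O) = +1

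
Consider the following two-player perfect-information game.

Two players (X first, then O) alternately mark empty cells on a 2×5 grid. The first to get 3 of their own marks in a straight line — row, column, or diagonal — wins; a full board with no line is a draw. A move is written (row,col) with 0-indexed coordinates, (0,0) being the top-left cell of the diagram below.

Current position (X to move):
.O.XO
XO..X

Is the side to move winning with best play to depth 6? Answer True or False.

ply 1, X at .O.XO/XO..X | (0,0)=+0→XO.XO/XO..X*; (0,2)=+0→.OXXO/XO..X; (1,2)=+0→.O.XO/XOX.X; (1,3)=+0→.O.XO/XO.XX
ply 2, O at XO.XO/XO..X | (0,2)=+0→XOOXO/XO..X*; (1,2)=+0→XO.XO/XOO.X; (1,3)=+0→XO.XO/XO.OX
ply 3, X at XOOXO/XO..X | (1,2)=+0→XOOXO/XOX.X*; (1,3)=+0→XOOXO/XO.XX
ply 4, O at XOOXO/XOX.X | (1,3)=+0→XOOXO/XOXOX*
ply 5: XOOXO/XOXOX is terminal +0 (X); from .O.XO/XO..X depth 6

X winning at [.O.XO/XO..X]: False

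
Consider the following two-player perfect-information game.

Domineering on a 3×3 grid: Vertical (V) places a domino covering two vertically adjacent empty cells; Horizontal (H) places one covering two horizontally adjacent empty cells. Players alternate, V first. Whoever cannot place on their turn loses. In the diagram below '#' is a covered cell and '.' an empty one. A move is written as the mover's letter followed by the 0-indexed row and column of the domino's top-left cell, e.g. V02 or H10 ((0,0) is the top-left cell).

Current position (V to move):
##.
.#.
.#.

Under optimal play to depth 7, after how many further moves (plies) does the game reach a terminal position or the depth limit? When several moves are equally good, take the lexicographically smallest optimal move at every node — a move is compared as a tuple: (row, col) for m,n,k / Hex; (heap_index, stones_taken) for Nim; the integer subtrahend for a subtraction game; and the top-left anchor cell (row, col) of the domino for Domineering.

p1 V@[##./.#./.#.]: V02[###/.##/.#.]+1* V10[##./##./##.]+1 V12[##./.##/.##]+1
p2 H@[###/.##/.#.] terminal -1; root [##./.#./.#.] d7

PV length from [##./.#./.#.]: 1 ply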